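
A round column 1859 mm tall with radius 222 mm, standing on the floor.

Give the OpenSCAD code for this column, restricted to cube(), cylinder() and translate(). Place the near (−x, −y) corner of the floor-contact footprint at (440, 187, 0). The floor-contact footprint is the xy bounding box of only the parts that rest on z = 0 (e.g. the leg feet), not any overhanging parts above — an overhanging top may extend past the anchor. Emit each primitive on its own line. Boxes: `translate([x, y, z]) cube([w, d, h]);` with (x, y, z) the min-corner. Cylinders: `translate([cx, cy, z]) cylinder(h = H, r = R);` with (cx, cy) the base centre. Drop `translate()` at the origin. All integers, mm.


translate([662, 409, 0]) cylinder(h = 1859, r = 222);


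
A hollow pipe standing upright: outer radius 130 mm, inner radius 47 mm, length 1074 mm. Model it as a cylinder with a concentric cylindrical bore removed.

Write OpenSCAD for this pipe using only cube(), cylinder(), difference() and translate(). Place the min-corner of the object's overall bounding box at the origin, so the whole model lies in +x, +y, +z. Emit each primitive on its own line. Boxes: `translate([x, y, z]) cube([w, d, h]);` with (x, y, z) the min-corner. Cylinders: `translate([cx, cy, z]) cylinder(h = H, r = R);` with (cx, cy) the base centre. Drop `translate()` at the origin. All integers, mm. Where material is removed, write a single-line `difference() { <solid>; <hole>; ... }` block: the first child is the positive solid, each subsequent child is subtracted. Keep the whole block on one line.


difference() { translate([130, 130, 0]) cylinder(h = 1074, r = 130); translate([130, 130, 0]) cylinder(h = 1074, r = 47); }


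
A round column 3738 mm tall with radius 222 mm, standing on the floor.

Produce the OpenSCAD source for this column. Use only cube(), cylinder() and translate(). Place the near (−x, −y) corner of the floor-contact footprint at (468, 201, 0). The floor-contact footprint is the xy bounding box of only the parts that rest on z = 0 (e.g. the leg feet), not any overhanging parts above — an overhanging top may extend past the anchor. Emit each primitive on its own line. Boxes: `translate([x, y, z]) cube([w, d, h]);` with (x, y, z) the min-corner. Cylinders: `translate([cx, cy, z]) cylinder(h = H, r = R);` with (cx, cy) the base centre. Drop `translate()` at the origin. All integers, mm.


translate([690, 423, 0]) cylinder(h = 3738, r = 222);


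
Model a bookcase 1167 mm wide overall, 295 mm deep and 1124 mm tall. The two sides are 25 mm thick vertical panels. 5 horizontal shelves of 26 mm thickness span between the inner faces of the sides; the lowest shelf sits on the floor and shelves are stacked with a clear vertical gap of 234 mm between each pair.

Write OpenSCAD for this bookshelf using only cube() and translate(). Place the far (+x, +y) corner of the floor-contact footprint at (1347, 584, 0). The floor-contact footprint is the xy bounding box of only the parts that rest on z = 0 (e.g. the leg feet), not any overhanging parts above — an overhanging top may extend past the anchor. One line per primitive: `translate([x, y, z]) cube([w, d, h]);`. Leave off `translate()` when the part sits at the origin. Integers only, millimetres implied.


translate([180, 289, 0]) cube([25, 295, 1124]);
translate([1322, 289, 0]) cube([25, 295, 1124]);
translate([205, 289, 0]) cube([1117, 295, 26]);
translate([205, 289, 260]) cube([1117, 295, 26]);
translate([205, 289, 520]) cube([1117, 295, 26]);
translate([205, 289, 780]) cube([1117, 295, 26]);
translate([205, 289, 1040]) cube([1117, 295, 26]);


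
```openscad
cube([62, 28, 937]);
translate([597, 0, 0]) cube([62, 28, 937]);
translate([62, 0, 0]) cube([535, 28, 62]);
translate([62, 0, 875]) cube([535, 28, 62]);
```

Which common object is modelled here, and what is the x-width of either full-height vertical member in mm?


A picture frame. The border width is 62 mm.

Four thin pieces enclosing a rectangular opening — a picture frame. The two full-height stiles are 937 mm tall; the top rail sits at z = 875 and is 62 mm tall, so the border above the opening is 937 − 875 = 62 mm, matching the stile x-width.


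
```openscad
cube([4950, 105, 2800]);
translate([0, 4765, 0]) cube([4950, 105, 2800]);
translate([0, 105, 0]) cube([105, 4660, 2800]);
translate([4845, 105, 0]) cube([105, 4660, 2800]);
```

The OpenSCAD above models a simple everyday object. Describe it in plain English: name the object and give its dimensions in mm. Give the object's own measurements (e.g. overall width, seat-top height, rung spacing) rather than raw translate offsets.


The wall frame of a small rectangular building: four walls, each 2800 mm tall and 105 mm thick, enclosing a footprint 4950 mm (x) by 4870 mm (y) outside-to-outside, with no floor or roof. The front and back walls (the −y and +y sides) span the full width; the two side walls fit between them.


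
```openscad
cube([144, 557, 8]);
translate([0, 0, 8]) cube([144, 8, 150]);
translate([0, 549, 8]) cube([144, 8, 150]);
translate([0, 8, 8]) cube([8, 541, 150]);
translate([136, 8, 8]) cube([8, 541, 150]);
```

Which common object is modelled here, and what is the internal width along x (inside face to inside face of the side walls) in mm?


An open box. The internal width is 128 mm.

A 144×557 base slab with four walls standing on it — an open box. The base is 144 mm wide and the walls are 8 mm thick, so the internal width is 144 − 2 × 8 = 128 mm.


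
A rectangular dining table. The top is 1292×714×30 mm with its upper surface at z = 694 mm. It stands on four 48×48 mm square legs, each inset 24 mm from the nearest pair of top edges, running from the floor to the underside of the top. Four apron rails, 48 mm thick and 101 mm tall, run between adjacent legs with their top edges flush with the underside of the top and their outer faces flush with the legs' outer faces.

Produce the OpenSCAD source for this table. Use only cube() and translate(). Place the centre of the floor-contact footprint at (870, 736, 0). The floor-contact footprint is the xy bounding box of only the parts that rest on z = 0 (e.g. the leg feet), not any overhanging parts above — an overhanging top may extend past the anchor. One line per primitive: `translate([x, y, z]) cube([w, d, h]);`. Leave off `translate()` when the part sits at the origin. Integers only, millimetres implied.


translate([224, 379, 664]) cube([1292, 714, 30]);
translate([248, 403, 0]) cube([48, 48, 664]);
translate([1444, 403, 0]) cube([48, 48, 664]);
translate([248, 1021, 0]) cube([48, 48, 664]);
translate([1444, 1021, 0]) cube([48, 48, 664]);
translate([296, 403, 563]) cube([1148, 48, 101]);
translate([296, 1021, 563]) cube([1148, 48, 101]);
translate([248, 451, 563]) cube([48, 570, 101]);
translate([1444, 451, 563]) cube([48, 570, 101]);


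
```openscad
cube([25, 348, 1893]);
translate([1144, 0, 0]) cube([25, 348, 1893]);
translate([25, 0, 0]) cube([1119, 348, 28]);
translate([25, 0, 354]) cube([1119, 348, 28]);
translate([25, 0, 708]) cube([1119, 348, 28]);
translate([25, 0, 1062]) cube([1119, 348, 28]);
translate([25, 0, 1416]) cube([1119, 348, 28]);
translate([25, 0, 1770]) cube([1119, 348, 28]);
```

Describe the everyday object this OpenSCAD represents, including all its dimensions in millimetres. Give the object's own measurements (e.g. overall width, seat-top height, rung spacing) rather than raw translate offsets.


An open bookshelf. Two side panels, each 25 mm thick, 348 mm deep and 1893 mm tall, stand 1169 mm apart (outside-to-outside). Between them sit 6 shelves, each 28 mm thick and 348 mm deep, spanning the full gap between the sides. The bottom shelf rests on the floor (its underside at z = 0) and the clear gap between one shelf's top and the next shelf's underside is 326 mm.


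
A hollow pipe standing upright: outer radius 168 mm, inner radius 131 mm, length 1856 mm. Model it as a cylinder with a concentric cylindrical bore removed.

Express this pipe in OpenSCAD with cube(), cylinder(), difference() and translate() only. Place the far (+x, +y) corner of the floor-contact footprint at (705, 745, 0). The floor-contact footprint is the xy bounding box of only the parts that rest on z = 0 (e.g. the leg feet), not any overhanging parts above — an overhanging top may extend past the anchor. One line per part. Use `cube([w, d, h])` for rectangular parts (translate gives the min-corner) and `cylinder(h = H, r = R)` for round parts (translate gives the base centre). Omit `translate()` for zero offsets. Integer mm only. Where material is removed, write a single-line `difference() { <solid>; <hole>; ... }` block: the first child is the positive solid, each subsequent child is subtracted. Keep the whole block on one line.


difference() { translate([537, 577, 0]) cylinder(h = 1856, r = 168); translate([537, 577, 0]) cylinder(h = 1856, r = 131); }


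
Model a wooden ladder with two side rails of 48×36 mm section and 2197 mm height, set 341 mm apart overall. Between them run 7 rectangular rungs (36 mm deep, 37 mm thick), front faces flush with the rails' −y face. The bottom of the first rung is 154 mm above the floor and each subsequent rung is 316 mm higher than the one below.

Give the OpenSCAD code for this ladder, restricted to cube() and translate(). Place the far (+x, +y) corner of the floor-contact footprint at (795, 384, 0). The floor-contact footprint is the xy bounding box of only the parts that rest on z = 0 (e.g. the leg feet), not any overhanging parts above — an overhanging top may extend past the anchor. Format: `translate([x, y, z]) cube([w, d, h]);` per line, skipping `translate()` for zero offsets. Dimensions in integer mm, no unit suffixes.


// rung span = 341 - 2*48 = 245
// rung[k] z = 154 + k*316
translate([454, 348, 0]) cube([48, 36, 2197]);
translate([747, 348, 0]) cube([48, 36, 2197]);
translate([502, 348, 154]) cube([245, 36, 37]);
translate([502, 348, 470]) cube([245, 36, 37]);
translate([502, 348, 786]) cube([245, 36, 37]);
translate([502, 348, 1102]) cube([245, 36, 37]);
translate([502, 348, 1418]) cube([245, 36, 37]);
translate([502, 348, 1734]) cube([245, 36, 37]);
translate([502, 348, 2050]) cube([245, 36, 37]);


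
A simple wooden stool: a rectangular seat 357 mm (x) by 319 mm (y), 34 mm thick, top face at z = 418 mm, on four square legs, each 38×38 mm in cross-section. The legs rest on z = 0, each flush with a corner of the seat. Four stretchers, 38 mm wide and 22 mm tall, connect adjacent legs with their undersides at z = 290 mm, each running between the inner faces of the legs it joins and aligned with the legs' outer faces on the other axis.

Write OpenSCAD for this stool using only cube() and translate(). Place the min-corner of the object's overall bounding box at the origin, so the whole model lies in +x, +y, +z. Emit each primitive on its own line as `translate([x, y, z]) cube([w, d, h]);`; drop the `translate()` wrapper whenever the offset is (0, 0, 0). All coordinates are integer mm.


translate([0, 0, 384]) cube([357, 319, 34]);
cube([38, 38, 384]);
translate([319, 0, 0]) cube([38, 38, 384]);
translate([0, 281, 0]) cube([38, 38, 384]);
translate([319, 281, 0]) cube([38, 38, 384]);
translate([38, 0, 290]) cube([281, 38, 22]);
translate([38, 281, 290]) cube([281, 38, 22]);
translate([0, 38, 290]) cube([38, 243, 22]);
translate([319, 38, 290]) cube([38, 243, 22]);


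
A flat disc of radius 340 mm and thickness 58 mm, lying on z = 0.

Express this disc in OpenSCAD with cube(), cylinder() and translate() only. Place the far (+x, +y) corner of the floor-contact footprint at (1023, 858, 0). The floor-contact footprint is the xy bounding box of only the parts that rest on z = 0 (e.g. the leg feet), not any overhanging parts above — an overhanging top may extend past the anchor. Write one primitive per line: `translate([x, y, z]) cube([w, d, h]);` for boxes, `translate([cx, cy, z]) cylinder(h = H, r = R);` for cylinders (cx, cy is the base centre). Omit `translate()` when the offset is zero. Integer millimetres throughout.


translate([683, 518, 0]) cylinder(h = 58, r = 340);


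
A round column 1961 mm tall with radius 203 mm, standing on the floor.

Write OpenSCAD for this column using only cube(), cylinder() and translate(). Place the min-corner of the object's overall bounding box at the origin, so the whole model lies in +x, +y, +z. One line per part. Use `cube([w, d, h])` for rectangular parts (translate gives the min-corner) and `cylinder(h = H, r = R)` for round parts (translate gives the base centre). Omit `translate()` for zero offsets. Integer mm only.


translate([203, 203, 0]) cylinder(h = 1961, r = 203);


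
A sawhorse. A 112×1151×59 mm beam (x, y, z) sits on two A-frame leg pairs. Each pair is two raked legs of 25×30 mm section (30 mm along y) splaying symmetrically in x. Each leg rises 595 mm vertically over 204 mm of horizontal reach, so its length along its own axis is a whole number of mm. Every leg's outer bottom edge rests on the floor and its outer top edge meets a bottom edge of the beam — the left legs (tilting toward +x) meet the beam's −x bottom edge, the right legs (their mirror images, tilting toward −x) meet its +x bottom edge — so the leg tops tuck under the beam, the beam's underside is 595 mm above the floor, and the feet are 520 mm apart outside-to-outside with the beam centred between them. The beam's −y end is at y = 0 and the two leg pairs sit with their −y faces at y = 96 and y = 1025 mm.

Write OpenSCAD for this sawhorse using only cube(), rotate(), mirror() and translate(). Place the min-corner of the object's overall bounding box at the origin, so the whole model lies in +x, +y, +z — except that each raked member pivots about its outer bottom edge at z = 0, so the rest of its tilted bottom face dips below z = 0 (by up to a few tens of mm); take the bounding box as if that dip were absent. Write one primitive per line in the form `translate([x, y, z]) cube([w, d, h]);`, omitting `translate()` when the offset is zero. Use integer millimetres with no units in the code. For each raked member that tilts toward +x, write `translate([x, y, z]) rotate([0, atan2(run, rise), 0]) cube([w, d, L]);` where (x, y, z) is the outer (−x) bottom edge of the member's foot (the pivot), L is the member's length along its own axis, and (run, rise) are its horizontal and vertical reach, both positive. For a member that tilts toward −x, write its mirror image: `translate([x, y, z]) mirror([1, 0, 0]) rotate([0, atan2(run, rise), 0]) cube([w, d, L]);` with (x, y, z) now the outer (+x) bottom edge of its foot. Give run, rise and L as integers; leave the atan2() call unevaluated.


translate([204, 0, 595]) cube([112, 1151, 59]);
translate([0, 96, 0]) rotate([0, atan2(204, 595), 0]) cube([25, 30, 629]);
translate([520, 96, 0]) mirror([1, 0, 0]) rotate([0, atan2(204, 595), 0]) cube([25, 30, 629]);
translate([0, 1025, 0]) rotate([0, atan2(204, 595), 0]) cube([25, 30, 629]);
translate([520, 1025, 0]) mirror([1, 0, 0]) rotate([0, atan2(204, 595), 0]) cube([25, 30, 629]);


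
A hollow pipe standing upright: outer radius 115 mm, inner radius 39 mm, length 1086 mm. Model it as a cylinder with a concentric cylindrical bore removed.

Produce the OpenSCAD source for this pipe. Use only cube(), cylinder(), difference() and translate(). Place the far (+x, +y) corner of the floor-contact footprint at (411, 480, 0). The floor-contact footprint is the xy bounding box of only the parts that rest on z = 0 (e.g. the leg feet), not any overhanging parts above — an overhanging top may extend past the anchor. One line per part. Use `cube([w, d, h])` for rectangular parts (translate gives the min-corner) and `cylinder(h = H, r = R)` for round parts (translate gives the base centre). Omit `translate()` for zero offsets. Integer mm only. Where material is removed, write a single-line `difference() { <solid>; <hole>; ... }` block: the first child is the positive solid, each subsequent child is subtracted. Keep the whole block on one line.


difference() { translate([296, 365, 0]) cylinder(h = 1086, r = 115); translate([296, 365, 0]) cylinder(h = 1086, r = 39); }


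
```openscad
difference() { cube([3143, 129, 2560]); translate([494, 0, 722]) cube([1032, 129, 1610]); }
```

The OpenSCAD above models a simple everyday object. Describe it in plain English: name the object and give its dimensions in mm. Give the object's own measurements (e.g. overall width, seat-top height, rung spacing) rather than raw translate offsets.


A wall 3143 mm long (x), 129 mm thick (y), 2560 mm tall, with a rectangular window opening cut through it. The opening is 1032 mm wide and 1610 mm tall; its sill is at z = 722 mm and its near (−x) edge is 494 mm from the wall's −x end. The opening passes through the full wall thickness.


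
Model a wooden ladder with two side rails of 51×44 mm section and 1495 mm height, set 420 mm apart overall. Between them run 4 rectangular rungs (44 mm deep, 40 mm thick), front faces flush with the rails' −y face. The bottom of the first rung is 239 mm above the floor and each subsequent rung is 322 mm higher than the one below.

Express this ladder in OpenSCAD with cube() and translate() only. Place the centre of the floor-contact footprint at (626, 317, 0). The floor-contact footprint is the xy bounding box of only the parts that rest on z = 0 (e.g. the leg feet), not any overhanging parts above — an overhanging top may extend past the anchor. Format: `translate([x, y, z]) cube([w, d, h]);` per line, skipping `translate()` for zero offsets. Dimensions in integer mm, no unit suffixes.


translate([416, 295, 0]) cube([51, 44, 1495]);
translate([785, 295, 0]) cube([51, 44, 1495]);
translate([467, 295, 239]) cube([318, 44, 40]);
translate([467, 295, 561]) cube([318, 44, 40]);
translate([467, 295, 883]) cube([318, 44, 40]);
translate([467, 295, 1205]) cube([318, 44, 40]);


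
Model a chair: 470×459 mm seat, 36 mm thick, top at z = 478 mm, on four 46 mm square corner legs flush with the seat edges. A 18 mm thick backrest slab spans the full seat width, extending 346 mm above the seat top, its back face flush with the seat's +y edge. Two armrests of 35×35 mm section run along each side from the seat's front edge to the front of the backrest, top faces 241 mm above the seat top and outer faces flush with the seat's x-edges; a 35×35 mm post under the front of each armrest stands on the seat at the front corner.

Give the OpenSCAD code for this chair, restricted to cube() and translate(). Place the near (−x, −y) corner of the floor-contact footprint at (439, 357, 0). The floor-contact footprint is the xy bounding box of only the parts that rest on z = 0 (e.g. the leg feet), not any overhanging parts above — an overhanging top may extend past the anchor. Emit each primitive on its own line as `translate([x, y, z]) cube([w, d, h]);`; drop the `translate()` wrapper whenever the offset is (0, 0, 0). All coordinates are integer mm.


translate([439, 357, 442]) cube([470, 459, 36]);
translate([439, 357, 0]) cube([46, 46, 442]);
translate([863, 357, 0]) cube([46, 46, 442]);
translate([439, 770, 0]) cube([46, 46, 442]);
translate([863, 770, 0]) cube([46, 46, 442]);
translate([439, 798, 478]) cube([470, 18, 346]);
translate([439, 357, 684]) cube([35, 441, 35]);
translate([874, 357, 684]) cube([35, 441, 35]);
translate([439, 357, 478]) cube([35, 35, 206]);
translate([874, 357, 478]) cube([35, 35, 206]);


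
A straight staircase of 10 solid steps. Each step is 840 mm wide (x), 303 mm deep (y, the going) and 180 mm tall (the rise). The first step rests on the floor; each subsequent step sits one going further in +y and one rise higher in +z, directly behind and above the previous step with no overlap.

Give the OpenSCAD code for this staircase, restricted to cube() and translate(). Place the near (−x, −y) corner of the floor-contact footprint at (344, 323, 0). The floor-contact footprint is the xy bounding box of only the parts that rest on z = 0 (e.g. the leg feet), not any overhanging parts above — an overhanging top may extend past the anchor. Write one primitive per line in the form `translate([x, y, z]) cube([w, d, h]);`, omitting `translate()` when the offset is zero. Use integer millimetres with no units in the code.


translate([344, 323, 0]) cube([840, 303, 180]);
translate([344, 626, 180]) cube([840, 303, 180]);
translate([344, 929, 360]) cube([840, 303, 180]);
translate([344, 1232, 540]) cube([840, 303, 180]);
translate([344, 1535, 720]) cube([840, 303, 180]);
translate([344, 1838, 900]) cube([840, 303, 180]);
translate([344, 2141, 1080]) cube([840, 303, 180]);
translate([344, 2444, 1260]) cube([840, 303, 180]);
translate([344, 2747, 1440]) cube([840, 303, 180]);
translate([344, 3050, 1620]) cube([840, 303, 180]);


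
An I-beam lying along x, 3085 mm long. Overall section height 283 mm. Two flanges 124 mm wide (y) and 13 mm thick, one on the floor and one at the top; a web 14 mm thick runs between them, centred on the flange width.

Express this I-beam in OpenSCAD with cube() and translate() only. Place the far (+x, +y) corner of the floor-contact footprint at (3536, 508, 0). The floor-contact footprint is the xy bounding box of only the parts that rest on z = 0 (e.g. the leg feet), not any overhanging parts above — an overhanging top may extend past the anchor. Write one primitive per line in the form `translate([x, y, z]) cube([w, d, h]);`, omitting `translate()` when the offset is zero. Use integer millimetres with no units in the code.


translate([451, 384, 0]) cube([3085, 124, 13]);
translate([451, 439, 13]) cube([3085, 14, 257]);
translate([451, 384, 270]) cube([3085, 124, 13]);


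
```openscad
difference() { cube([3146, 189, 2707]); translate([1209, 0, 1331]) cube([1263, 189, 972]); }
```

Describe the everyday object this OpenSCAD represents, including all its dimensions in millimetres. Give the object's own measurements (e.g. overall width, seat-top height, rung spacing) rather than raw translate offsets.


A wall 3146 mm long (x), 189 mm thick (y), 2707 mm tall, with a rectangular window opening cut through it. The opening is 1263 mm wide and 972 mm tall; its sill is at z = 1331 mm and its near (−x) edge is 1209 mm from the wall's −x end. The opening passes through the full wall thickness.


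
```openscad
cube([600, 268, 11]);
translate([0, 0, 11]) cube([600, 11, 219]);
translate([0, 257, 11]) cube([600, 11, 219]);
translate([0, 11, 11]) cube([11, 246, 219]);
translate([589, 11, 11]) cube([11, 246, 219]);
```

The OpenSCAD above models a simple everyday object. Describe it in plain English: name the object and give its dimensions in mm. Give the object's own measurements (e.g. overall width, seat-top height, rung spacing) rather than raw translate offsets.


An open-topped rectangular box: outside dimensions 600×268×230 mm, with a uniform wall and base thickness of 11 mm. The base is a full 600×268 slab on the floor; four walls sit on top of the base. The front and back walls (the −y and +y sides) span the full width; the two side walls fit between them.


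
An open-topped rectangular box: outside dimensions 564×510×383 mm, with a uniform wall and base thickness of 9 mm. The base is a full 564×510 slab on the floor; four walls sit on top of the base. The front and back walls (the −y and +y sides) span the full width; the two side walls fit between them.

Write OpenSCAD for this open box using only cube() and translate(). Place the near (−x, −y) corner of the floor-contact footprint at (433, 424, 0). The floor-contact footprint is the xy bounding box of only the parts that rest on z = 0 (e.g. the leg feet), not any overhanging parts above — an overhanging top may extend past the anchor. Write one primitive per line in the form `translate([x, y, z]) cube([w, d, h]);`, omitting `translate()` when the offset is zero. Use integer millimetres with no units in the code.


translate([433, 424, 0]) cube([564, 510, 9]);
translate([433, 424, 9]) cube([564, 9, 374]);
translate([433, 925, 9]) cube([564, 9, 374]);
translate([433, 433, 9]) cube([9, 492, 374]);
translate([988, 433, 9]) cube([9, 492, 374]);


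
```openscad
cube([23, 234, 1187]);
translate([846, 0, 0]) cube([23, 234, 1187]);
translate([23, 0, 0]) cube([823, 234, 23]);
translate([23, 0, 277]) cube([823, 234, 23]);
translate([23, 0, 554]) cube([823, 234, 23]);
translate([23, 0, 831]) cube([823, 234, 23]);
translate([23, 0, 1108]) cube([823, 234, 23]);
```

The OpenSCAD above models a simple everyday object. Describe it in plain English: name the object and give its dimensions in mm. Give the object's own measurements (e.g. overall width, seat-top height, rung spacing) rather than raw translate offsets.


An open bookshelf. Two side panels, each 23 mm thick, 234 mm deep and 1187 mm tall, stand 869 mm apart (outside-to-outside). Between them sit 5 shelves, each 23 mm thick and 234 mm deep, spanning the full gap between the sides. The bottom shelf rests on the floor (its underside at z = 0) and the clear gap between one shelf's top and the next shelf's underside is 254 mm.


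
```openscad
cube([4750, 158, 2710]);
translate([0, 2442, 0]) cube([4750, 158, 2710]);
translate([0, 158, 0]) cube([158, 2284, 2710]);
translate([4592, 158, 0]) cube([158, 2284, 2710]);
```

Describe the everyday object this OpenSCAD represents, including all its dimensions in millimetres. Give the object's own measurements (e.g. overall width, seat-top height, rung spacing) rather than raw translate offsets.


The wall frame of a small rectangular building: four walls, each 2710 mm tall and 158 mm thick, enclosing a footprint 4750 mm (x) by 2600 mm (y) outside-to-outside, with no floor or roof. The front and back walls (the −y and +y sides) span the full width; the two side walls fit between them.


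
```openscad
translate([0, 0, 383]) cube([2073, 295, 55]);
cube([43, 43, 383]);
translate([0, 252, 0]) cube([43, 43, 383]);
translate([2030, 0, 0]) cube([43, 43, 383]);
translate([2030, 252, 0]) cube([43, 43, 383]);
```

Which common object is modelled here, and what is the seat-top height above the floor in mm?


A bench. The seat-top height is 438 mm.

A long slab on four corner posts — a bench. The slab sits at z = 383 with thickness 55, so the top is 383 + 55 = 438 mm.


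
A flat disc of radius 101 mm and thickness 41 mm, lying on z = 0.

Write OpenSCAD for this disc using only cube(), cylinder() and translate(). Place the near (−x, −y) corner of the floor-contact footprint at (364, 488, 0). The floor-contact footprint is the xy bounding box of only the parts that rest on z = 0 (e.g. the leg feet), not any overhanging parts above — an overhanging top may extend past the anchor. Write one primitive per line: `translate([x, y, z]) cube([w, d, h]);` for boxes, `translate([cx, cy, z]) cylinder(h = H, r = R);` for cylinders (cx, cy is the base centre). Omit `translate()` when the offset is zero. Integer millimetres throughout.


translate([465, 589, 0]) cylinder(h = 41, r = 101);


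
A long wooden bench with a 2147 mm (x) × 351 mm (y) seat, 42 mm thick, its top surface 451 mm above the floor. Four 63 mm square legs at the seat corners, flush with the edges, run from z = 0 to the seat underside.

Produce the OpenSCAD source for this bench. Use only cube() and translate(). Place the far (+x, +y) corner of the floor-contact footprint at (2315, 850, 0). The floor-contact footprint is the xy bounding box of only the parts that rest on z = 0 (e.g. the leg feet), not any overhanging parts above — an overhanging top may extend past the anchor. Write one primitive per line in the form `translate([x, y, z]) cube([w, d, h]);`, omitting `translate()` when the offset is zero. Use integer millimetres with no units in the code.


// leg_h = 451 − 42 = 409
translate([168, 499, 409]) cube([2147, 351, 42]);
translate([168, 499, 0]) cube([63, 63, 409]);
translate([168, 787, 0]) cube([63, 63, 409]);
translate([2252, 499, 0]) cube([63, 63, 409]);
translate([2252, 787, 0]) cube([63, 63, 409]);


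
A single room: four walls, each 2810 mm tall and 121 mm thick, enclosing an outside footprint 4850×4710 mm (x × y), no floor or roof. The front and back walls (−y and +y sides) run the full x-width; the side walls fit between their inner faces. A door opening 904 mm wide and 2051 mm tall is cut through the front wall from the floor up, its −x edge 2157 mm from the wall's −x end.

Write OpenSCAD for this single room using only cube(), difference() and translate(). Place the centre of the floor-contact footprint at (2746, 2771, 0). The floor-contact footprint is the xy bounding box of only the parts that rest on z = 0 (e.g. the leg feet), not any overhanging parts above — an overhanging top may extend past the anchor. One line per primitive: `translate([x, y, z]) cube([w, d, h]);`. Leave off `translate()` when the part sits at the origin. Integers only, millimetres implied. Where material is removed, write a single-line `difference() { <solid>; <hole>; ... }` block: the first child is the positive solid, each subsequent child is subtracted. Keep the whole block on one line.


difference() { translate([321, 416, 0]) cube([4850, 121, 2810]); translate([2478, 416, 0]) cube([904, 121, 2051]); }
translate([321, 5005, 0]) cube([4850, 121, 2810]);
translate([321, 537, 0]) cube([121, 4468, 2810]);
translate([5050, 537, 0]) cube([121, 4468, 2810]);


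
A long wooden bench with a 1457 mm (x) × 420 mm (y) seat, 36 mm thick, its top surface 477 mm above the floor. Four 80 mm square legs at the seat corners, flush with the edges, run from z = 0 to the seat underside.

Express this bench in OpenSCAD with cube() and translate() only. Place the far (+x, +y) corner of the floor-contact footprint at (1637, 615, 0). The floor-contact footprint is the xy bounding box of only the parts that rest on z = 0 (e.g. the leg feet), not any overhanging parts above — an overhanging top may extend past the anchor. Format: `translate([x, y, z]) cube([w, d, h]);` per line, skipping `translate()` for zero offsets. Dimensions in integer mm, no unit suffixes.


translate([180, 195, 441]) cube([1457, 420, 36]);
translate([180, 195, 0]) cube([80, 80, 441]);
translate([180, 535, 0]) cube([80, 80, 441]);
translate([1557, 195, 0]) cube([80, 80, 441]);
translate([1557, 535, 0]) cube([80, 80, 441]);


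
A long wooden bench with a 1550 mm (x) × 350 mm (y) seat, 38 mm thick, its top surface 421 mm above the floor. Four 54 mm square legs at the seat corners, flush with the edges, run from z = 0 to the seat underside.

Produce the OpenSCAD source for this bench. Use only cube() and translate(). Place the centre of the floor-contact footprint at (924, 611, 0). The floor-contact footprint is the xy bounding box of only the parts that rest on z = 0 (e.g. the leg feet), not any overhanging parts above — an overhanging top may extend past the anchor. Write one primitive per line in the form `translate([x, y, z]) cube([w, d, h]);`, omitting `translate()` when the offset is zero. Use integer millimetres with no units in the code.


translate([149, 436, 383]) cube([1550, 350, 38]);
translate([149, 436, 0]) cube([54, 54, 383]);
translate([149, 732, 0]) cube([54, 54, 383]);
translate([1645, 436, 0]) cube([54, 54, 383]);
translate([1645, 732, 0]) cube([54, 54, 383]);


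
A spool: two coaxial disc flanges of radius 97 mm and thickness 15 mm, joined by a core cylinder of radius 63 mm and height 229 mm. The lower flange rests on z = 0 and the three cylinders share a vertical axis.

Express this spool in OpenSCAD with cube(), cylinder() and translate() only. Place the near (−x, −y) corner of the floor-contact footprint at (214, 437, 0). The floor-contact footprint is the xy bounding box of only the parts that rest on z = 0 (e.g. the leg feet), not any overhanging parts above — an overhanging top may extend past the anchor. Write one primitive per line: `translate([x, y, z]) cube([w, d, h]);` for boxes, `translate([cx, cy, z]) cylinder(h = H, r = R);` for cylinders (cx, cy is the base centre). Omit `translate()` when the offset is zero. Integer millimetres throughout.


translate([311, 534, 0]) cylinder(h = 15, r = 97);
translate([311, 534, 15]) cylinder(h = 229, r = 63);
translate([311, 534, 244]) cylinder(h = 15, r = 97);


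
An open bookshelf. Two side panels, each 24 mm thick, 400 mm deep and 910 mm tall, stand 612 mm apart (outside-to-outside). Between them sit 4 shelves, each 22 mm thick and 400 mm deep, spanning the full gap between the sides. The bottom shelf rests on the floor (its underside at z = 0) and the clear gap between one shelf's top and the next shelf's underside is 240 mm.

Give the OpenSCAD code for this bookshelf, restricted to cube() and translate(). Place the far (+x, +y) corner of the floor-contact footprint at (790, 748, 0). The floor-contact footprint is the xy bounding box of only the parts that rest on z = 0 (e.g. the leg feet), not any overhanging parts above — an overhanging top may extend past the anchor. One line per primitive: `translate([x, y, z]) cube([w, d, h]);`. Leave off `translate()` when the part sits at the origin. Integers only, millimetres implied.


translate([178, 348, 0]) cube([24, 400, 910]);
translate([766, 348, 0]) cube([24, 400, 910]);
translate([202, 348, 0]) cube([564, 400, 22]);
translate([202, 348, 262]) cube([564, 400, 22]);
translate([202, 348, 524]) cube([564, 400, 22]);
translate([202, 348, 786]) cube([564, 400, 22]);


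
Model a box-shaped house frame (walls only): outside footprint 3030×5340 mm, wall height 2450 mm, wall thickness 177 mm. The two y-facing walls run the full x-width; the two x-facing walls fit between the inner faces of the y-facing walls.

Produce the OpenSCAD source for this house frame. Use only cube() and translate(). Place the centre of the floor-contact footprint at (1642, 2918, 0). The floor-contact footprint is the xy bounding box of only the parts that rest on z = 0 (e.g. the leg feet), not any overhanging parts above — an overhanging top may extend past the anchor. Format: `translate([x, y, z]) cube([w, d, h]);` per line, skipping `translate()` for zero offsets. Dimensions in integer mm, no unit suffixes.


translate([127, 248, 0]) cube([3030, 177, 2450]);
translate([127, 5411, 0]) cube([3030, 177, 2450]);
translate([127, 425, 0]) cube([177, 4986, 2450]);
translate([2980, 425, 0]) cube([177, 4986, 2450]);


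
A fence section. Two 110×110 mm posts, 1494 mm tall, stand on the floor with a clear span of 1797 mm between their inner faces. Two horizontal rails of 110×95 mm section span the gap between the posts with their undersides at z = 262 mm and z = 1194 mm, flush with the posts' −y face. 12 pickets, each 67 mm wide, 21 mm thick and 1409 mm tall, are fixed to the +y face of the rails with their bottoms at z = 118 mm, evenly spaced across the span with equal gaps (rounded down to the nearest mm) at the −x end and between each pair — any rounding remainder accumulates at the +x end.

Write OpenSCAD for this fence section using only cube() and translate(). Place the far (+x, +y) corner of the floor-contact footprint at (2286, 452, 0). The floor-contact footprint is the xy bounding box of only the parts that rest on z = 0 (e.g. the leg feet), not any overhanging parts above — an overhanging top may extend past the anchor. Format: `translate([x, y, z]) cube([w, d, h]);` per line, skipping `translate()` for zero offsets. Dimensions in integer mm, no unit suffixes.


translate([269, 342, 0]) cube([110, 110, 1494]);
translate([2176, 342, 0]) cube([110, 110, 1494]);
translate([379, 342, 262]) cube([1797, 110, 95]);
translate([379, 342, 1194]) cube([1797, 110, 95]);
translate([455, 452, 118]) cube([67, 21, 1409]);
translate([598, 452, 118]) cube([67, 21, 1409]);
translate([741, 452, 118]) cube([67, 21, 1409]);
translate([884, 452, 118]) cube([67, 21, 1409]);
translate([1027, 452, 118]) cube([67, 21, 1409]);
translate([1170, 452, 118]) cube([67, 21, 1409]);
translate([1313, 452, 118]) cube([67, 21, 1409]);
translate([1456, 452, 118]) cube([67, 21, 1409]);
translate([1599, 452, 118]) cube([67, 21, 1409]);
translate([1742, 452, 118]) cube([67, 21, 1409]);
translate([1885, 452, 118]) cube([67, 21, 1409]);
translate([2028, 452, 118]) cube([67, 21, 1409]);


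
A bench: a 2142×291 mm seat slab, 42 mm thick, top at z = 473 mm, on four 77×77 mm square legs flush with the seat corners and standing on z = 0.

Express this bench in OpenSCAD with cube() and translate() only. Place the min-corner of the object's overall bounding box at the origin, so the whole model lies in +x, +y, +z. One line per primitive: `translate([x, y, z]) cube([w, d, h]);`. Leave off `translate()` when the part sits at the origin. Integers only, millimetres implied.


// leg_h = 473 − 42 = 431
translate([0, 0, 431]) cube([2142, 291, 42]);
cube([77, 77, 431]);
translate([0, 214, 0]) cube([77, 77, 431]);
translate([2065, 0, 0]) cube([77, 77, 431]);
translate([2065, 214, 0]) cube([77, 77, 431]);


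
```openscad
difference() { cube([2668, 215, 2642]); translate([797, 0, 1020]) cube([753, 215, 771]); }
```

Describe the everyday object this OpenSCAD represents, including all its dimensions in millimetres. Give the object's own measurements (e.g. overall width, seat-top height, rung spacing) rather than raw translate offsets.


A wall 2668 mm long (x), 215 mm thick (y), 2642 mm tall, with a rectangular window opening cut through it. The opening is 753 mm wide and 771 mm tall; its sill is at z = 1020 mm and its near (−x) edge is 797 mm from the wall's −x end. The opening passes through the full wall thickness.


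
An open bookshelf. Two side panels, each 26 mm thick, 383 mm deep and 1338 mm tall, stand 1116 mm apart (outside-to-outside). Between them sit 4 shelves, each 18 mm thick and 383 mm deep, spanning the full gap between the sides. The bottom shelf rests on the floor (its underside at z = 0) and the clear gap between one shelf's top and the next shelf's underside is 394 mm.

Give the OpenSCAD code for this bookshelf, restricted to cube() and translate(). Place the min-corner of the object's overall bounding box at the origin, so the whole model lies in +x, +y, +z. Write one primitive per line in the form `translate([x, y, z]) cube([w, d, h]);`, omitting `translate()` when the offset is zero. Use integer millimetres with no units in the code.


cube([26, 383, 1338]);
translate([1090, 0, 0]) cube([26, 383, 1338]);
translate([26, 0, 0]) cube([1064, 383, 18]);
translate([26, 0, 412]) cube([1064, 383, 18]);
translate([26, 0, 824]) cube([1064, 383, 18]);
translate([26, 0, 1236]) cube([1064, 383, 18]);


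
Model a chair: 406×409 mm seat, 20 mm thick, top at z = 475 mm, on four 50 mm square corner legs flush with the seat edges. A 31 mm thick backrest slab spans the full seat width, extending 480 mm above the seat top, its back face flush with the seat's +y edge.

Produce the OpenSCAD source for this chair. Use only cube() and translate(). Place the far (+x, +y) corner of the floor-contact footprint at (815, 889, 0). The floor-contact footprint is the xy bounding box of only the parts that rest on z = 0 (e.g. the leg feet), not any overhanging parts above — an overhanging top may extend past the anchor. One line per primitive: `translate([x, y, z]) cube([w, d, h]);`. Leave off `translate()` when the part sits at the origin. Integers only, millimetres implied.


translate([409, 480, 455]) cube([406, 409, 20]);
translate([409, 480, 0]) cube([50, 50, 455]);
translate([765, 480, 0]) cube([50, 50, 455]);
translate([409, 839, 0]) cube([50, 50, 455]);
translate([765, 839, 0]) cube([50, 50, 455]);
translate([409, 858, 475]) cube([406, 31, 480]);


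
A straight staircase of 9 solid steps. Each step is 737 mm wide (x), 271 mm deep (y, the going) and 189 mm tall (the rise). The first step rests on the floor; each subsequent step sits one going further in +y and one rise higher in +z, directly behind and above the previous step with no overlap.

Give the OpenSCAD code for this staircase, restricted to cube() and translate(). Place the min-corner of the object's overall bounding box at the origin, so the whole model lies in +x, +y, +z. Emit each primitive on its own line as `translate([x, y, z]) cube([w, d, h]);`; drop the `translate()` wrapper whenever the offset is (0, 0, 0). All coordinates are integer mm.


cube([737, 271, 189]);
translate([0, 271, 189]) cube([737, 271, 189]);
translate([0, 542, 378]) cube([737, 271, 189]);
translate([0, 813, 567]) cube([737, 271, 189]);
translate([0, 1084, 756]) cube([737, 271, 189]);
translate([0, 1355, 945]) cube([737, 271, 189]);
translate([0, 1626, 1134]) cube([737, 271, 189]);
translate([0, 1897, 1323]) cube([737, 271, 189]);
translate([0, 2168, 1512]) cube([737, 271, 189]);
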